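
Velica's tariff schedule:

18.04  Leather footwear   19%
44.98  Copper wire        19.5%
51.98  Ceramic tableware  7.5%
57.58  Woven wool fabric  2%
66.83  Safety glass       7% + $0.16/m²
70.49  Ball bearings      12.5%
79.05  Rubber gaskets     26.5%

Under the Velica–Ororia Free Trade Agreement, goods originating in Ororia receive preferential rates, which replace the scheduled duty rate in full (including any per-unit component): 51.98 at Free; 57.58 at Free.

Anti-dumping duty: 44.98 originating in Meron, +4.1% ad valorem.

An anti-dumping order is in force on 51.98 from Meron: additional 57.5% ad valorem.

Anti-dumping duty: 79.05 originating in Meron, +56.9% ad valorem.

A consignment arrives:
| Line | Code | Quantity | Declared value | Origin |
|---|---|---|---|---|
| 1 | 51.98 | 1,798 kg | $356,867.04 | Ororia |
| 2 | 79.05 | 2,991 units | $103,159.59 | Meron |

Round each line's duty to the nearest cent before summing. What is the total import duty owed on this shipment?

Line 1 (51.98, Ororia, 1,798 kg, $356,867.04):
Base rate for 51.98 is 7.5%.
Origin Ororia qualifies under the Velica–Ororia agreement and 51.98 is covered: preferential rate Free applies instead.
The additional-duty order on 51.98 targets Meron, not Ororia; it does not apply.
Duty = $356,867.04 × 0% = $0.00.
Line 2 (79.05, Meron, 2,991 units, $103,159.59):
Base rate for 79.05 is 26.5%.
Additional duty on 79.05 from Meron: +56.9%. Applied ad valorem rate: 26.5% + 56.9% = 83.4%.
Duty = $103,159.59 × 83.4% = $86,035.10.
Total = $0.00 + $86,035.10 = $86,035.10.

$86,035.10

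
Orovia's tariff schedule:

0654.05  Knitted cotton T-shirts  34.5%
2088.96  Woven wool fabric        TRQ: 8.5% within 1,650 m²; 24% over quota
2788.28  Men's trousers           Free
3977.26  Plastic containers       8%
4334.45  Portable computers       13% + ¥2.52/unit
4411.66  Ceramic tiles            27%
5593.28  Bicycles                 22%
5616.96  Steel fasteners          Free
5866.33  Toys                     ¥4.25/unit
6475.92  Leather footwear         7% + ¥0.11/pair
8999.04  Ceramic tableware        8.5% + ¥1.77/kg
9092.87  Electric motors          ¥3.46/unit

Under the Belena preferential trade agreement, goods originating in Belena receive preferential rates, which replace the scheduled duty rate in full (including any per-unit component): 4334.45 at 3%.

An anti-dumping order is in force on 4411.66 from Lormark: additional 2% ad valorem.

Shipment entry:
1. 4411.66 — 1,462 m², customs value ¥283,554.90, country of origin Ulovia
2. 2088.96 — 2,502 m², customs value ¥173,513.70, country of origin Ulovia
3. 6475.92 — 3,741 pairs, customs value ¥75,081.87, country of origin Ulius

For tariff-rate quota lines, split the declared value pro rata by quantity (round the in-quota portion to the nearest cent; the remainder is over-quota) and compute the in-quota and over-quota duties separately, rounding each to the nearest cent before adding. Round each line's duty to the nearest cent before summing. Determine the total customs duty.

¥106,134.09

Line 1 (4411.66, Ulovia, 1,462 m², ¥283,554.90):
Base rate for 4411.66 is 27%.
The additional-duty order on 4411.66 targets Lormark, not Ulovia; it does not apply.
Duty = ¥283,554.90 × 27% = ¥76,559.82.
Line 2 (2088.96, Ulovia, 2,502 m², ¥173,513.70):
Code 2088.96 is under a tariff-rate quota (threshold 1,650 m²). In-quota: 1,650 m² at 8.5%; over-quota: 852 m² at 24%.
Pro-rata value split: in-quota = ¥173,513.70 × 1,650/2,502 = ¥114,427.50; over-quota = ¥173,513.70 − ¥114,427.50 = ¥59,086.20.
In-quota duty = ¥114,427.50 × 8.5% = ¥9,726.34. Over-quota duty = ¥59,086.20 × 24% = ¥14,180.69.
Line duty = ¥9,726.34 + ¥14,180.69 = ¥23,907.03.
Line 3 (6475.92, Ulius, 3,741 pairs, ¥75,081.87):
Base rate for 6475.92 is 7% + ¥0.11/pair.
Duty = ¥75,081.87 × 7% + 3,741 × ¥0.11 = ¥5,667.24.
Total = ¥76,559.82 + ¥23,907.03 + ¥5,667.24 = ¥106,134.09.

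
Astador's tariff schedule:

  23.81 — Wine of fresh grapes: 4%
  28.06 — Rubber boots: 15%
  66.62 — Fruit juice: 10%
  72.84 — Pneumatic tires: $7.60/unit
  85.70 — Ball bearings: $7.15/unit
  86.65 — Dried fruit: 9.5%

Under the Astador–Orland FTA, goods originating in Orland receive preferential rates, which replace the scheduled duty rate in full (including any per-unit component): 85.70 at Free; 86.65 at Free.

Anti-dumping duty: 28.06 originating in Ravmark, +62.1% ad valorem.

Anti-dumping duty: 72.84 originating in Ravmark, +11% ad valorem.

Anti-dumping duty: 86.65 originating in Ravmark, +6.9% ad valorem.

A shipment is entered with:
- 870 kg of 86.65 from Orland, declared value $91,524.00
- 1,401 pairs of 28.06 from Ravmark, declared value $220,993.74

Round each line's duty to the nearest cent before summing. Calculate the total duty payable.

Line 1 (86.65, Orland, 870 kg, $91,524.00):
Base rate for 86.65 is 9.5%.
Origin Orland qualifies under the Astador–Orland agreement and 86.65 is covered: preferential rate Free applies instead.
The additional-duty order on 86.65 targets Ravmark, not Orland; it does not apply.
Duty = $91,524.00 × 0% = $0.00.
Line 2 (28.06, Ravmark, 1,401 pairs, $220,993.74):
Base rate for 28.06 is 15%.
Additional duty on 28.06 from Ravmark: +62.1%. Applied ad valorem rate: 15% + 62.1% = 77.1%.
Duty = $220,993.74 × 77.1% = $170,386.17.
Total = $0.00 + $170,386.17 = $170,386.17.

$170,386.17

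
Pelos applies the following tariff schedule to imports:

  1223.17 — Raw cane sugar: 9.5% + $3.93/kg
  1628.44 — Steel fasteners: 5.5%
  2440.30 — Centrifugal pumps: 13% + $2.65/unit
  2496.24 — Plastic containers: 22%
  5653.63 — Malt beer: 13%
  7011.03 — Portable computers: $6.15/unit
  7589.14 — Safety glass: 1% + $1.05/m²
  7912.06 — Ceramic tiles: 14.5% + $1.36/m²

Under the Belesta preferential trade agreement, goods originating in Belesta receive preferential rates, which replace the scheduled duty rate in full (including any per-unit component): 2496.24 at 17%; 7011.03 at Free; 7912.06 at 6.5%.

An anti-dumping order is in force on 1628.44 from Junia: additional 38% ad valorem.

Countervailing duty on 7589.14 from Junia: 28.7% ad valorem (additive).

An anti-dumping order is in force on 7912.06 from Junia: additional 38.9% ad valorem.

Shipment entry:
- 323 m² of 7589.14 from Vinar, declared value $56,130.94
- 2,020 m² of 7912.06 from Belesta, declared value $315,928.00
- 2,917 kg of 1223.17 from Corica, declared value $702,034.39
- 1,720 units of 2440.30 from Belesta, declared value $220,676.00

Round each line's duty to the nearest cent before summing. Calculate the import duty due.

Line 1 (7589.14, Vinar, 323 m², $56,130.94):
Base rate for 7589.14 is 1% + $1.05/m².
The additional-duty order on 7589.14 targets Junia, not Vinar; it does not apply.
Duty = $56,130.94 × 1% + 323 × $1.05 = $900.46.
Line 2 (7912.06, Belesta, 2,020 m², $315,928.00):
Base rate for 7912.06 is 14.5% + $1.36/m².
Origin Belesta qualifies under the Pelos–Belesta agreement and 7912.06 is covered: preferential rate 6.5% applies instead.
The additional-duty order on 7912.06 targets Junia, not Belesta; it does not apply.
Duty = $315,928.00 × 6.5% = $20,535.32.
Line 3 (1223.17, Corica, 2,917 kg, $702,034.39):
Base rate for 1223.17 is 9.5% + $3.93/kg.
Duty = $702,034.39 × 9.5% + 2,917 × $3.93 = $78,157.08.
Line 4 (2440.30, Belesta, 1,720 units, $220,676.00):
Base rate for 2440.30 is 13% + $2.65/unit.
Origin Belesta is the FTA partner but 2440.30 is not on the preference list; base rate stands.
Duty = $220,676.00 × 13% + 1,720 × $2.65 = $33,245.88.
Total = $900.46 + $20,535.32 + $78,157.08 + $33,245.88 = $132,838.74.

$132,838.74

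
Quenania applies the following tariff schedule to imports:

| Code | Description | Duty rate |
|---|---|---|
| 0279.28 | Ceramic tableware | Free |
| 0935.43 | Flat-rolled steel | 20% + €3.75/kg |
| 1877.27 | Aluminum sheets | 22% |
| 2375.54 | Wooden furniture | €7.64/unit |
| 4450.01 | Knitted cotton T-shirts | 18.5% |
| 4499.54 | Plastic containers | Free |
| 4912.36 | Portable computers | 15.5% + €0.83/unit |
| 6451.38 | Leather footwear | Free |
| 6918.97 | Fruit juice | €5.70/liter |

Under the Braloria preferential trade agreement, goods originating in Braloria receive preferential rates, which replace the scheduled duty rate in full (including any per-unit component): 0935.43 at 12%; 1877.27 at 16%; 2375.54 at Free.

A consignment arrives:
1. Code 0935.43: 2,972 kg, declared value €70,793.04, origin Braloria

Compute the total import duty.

Line 1 (0935.43, Braloria, 2,972 kg, €70,793.04):
Base rate for 0935.43 is 20% + €3.75/kg.
Origin Braloria qualifies under the Quenania–Braloria agreement and 0935.43 is covered: preferential rate 12% applies instead.
Duty = €70,793.04 × 12% = €8,495.16.

€8,495.16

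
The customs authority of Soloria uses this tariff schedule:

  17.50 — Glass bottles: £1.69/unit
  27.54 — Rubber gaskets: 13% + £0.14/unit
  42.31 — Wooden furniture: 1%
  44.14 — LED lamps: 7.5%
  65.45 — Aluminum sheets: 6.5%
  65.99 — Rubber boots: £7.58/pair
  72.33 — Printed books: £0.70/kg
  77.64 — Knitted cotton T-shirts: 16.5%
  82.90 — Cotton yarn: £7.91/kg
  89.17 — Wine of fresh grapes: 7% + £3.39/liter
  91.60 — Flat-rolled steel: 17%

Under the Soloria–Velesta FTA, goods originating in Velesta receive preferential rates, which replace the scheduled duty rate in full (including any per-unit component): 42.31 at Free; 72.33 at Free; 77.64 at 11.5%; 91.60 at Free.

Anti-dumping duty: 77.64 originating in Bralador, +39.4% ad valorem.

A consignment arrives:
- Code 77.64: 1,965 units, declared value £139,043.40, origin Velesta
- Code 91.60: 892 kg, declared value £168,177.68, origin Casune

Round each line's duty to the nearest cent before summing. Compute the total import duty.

Line 1 (77.64, Velesta, 1,965 units, £139,043.40):
Base rate for 77.64 is 16.5%.
Origin Velesta qualifies under the Soloria–Velesta agreement and 77.64 is covered: preferential rate 11.5% applies instead.
The additional-duty order on 77.64 targets Bralador, not Velesta; it does not apply.
Duty = £139,043.40 × 11.5% = £15,989.99.
Line 2 (91.60, Casune, 892 kg, £168,177.68):
Base rate for 91.60 is 17%.
91.60 has an FTA preferential rate, but origin Casune is not Velesta; base rate stands.
Duty = £168,177.68 × 17% = £28,590.21.
Total = £15,989.99 + £28,590.21 = £44,580.20.

£44,580.20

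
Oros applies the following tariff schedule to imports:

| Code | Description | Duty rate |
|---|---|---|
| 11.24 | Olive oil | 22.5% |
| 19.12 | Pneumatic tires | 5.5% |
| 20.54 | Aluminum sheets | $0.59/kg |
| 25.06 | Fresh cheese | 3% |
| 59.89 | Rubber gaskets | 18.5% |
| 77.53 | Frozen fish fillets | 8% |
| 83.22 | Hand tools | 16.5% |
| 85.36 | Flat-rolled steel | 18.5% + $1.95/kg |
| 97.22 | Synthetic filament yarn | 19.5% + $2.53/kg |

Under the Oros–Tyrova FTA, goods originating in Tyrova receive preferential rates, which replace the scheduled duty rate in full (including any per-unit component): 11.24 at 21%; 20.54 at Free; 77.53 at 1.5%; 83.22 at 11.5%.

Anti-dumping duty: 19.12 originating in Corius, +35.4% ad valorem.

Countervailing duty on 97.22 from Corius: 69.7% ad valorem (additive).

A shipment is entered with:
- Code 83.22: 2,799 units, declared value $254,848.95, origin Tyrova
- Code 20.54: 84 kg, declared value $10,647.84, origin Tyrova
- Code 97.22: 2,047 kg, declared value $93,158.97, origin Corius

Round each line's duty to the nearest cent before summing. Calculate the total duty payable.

Line 1 (83.22, Tyrova, 2,799 units, $254,848.95):
Base rate for 83.22 is 16.5%.
Origin Tyrova qualifies under the Oros–Tyrova agreement and 83.22 is covered: preferential rate 11.5% applies instead.
Duty = $254,848.95 × 11.5% = $29,307.63.
Line 2 (20.54, Tyrova, 84 kg, $10,647.84):
Base rate for 20.54 is $0.59/kg.
Origin Tyrova qualifies under the Oros–Tyrova agreement and 20.54 is covered: preferential rate Free applies instead.
Duty = $10,647.84 × 0% = $0.00.
Line 3 (97.22, Corius, 2,047 kg, $93,158.97):
Base rate for 97.22 is 19.5% + $2.53/kg.
Additional duty on 97.22 from Corius: +69.7%. Applied ad valorem rate: 19.5% + 69.7% = 89.2%.
Duty = $93,158.97 × 89.2% + 2,047 × $2.53 = $88,276.71.
Total = $29,307.63 + $0.00 + $88,276.71 = $117,584.34.

$117,584.34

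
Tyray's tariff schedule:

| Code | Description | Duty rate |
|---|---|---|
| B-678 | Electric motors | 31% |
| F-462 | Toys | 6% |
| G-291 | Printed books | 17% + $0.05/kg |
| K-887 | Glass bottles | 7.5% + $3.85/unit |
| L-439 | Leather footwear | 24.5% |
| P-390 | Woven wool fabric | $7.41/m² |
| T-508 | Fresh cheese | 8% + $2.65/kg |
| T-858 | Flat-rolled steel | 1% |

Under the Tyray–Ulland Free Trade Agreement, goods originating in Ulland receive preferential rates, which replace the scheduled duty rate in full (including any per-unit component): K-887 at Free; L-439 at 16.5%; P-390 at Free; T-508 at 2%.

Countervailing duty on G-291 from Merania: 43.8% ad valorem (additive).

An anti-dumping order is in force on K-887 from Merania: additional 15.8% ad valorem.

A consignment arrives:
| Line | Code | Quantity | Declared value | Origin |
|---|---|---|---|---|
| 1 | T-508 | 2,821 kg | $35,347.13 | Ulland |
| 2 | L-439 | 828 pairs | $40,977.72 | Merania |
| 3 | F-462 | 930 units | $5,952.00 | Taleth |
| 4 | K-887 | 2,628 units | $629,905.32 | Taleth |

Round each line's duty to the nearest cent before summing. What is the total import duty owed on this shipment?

Line 1 (T-508, Ulland, 2,821 kg, $35,347.13):
Base rate for T-508 is 8% + $2.65/kg.
Origin Ulland qualifies under the Tyray–Ulland agreement and T-508 is covered: preferential rate 2% applies instead.
Duty = $35,347.13 × 2% = $706.94.
Line 2 (L-439, Merania, 828 pairs, $40,977.72):
Base rate for L-439 is 24.5%.
L-439 has an FTA preferential rate, but origin Merania is not Ulland; base rate stands.
Duty = $40,977.72 × 24.5% = $10,039.54.
Line 3 (F-462, Taleth, 930 units, $5,952.00):
Base rate for F-462 is 6%.
Duty = $5,952.00 × 6% = $357.12.
Line 4 (K-887, Taleth, 2,628 units, $629,905.32):
Base rate for K-887 is 7.5% + $3.85/unit.
K-887 has an FTA preferential rate, but origin Taleth is not Ulland; base rate stands.
The additional-duty order on K-887 targets Merania, not Taleth; it does not apply.
Duty = $629,905.32 × 7.5% + 2,628 × $3.85 = $57,360.70.
Total = $706.94 + $10,039.54 + $357.12 + $57,360.70 = $68,464.30.

$68,464.30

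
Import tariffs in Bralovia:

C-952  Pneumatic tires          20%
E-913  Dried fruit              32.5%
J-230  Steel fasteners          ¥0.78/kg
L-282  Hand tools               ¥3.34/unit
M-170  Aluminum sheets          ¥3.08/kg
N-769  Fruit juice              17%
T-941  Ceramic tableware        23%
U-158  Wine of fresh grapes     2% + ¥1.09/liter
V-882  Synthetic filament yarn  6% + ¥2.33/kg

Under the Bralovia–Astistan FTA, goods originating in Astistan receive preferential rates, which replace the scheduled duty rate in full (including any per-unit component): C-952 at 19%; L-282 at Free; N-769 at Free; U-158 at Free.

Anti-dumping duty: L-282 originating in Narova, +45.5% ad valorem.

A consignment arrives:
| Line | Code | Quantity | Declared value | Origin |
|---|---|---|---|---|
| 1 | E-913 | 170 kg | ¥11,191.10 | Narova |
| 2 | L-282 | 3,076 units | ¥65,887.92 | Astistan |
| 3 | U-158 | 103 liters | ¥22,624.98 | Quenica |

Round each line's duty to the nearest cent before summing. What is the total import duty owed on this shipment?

Line 1 (E-913, Narova, 170 kg, ¥11,191.10):
Base rate for E-913 is 32.5%.
Duty = ¥11,191.10 × 32.5% = ¥3,637.11.
Line 2 (L-282, Astistan, 3,076 units, ¥65,887.92):
Base rate for L-282 is ¥3.34/unit.
Origin Astistan qualifies under the Bralovia–Astistan agreement and L-282 is covered: preferential rate Free applies instead.
The additional-duty order on L-282 targets Narova, not Astistan; it does not apply.
Duty = ¥65,887.92 × 0% = ¥0.00.
Line 3 (U-158, Quenica, 103 liters, ¥22,624.98):
Base rate for U-158 is 2% + ¥1.09/liter.
U-158 has an FTA preferential rate, but origin Quenica is not Astistan; base rate stands.
Duty = ¥22,624.98 × 2% + 103 × ¥1.09 = ¥564.77.
Total = ¥3,637.11 + ¥0.00 + ¥564.77 = ¥4,201.88.

¥4,201.88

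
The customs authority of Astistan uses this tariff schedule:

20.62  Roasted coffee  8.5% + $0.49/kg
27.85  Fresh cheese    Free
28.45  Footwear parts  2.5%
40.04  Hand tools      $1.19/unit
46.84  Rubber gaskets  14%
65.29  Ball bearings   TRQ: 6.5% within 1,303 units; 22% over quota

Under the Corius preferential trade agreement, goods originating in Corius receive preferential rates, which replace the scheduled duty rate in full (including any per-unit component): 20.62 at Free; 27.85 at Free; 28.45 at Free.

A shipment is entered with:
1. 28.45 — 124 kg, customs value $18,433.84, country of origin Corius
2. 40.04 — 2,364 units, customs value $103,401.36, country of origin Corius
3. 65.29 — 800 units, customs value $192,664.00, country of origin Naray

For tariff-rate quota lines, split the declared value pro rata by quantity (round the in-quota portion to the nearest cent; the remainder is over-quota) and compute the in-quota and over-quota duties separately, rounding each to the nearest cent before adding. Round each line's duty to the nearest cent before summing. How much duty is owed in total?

Line 1 (28.45, Corius, 124 kg, $18,433.84):
Base rate for 28.45 is 2.5%.
Origin Corius qualifies under the Astistan–Corius agreement and 28.45 is covered: preferential rate Free applies instead.
Duty = $18,433.84 × 0% = $0.00.
Line 2 (40.04, Corius, 2,364 units, $103,401.36):
Base rate for 40.04 is $1.19/unit.
Origin Corius is the FTA partner but 40.04 is not on the preference list; base rate stands.
Duty = 2,364 × $1.19 = $2,813.16.
Line 3 (65.29, Naray, 800 units, $192,664.00):
Code 65.29 is under a tariff-rate quota (threshold 1,303 units). Quantity 800 units is within the quota, so the in-quota rate 6.5% applies to the full value.
Duty = $192,664.00 × 6.5% = $12,523.16.
Total = $0.00 + $2,813.16 + $12,523.16 = $15,336.32.

$15,336.32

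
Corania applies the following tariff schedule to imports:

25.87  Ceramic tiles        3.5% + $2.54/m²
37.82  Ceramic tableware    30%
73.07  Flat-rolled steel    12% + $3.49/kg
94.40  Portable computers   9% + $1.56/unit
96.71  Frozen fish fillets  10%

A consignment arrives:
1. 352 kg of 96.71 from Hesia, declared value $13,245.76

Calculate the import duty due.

$1,324.58

Line 1 (96.71, Hesia, 352 kg, $13,245.76):
Base rate for 96.71 is 10%.
Duty = $13,245.76 × 10% = $1,324.58.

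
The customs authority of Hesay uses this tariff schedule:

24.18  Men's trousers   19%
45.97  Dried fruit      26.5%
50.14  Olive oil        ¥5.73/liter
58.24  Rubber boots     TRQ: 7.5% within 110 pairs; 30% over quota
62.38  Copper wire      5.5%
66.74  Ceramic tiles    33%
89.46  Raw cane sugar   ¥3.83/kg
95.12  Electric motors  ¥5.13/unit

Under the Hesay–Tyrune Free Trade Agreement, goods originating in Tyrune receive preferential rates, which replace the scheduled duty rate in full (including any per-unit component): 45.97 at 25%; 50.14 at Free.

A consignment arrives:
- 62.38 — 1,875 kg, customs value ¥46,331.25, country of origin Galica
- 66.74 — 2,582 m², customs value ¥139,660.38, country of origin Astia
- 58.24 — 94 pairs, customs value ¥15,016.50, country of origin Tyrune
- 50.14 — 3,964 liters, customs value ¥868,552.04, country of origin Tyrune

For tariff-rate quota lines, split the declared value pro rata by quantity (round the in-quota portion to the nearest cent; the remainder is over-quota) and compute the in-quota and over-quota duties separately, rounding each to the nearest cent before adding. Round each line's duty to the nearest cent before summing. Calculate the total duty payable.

Line 1 (62.38, Galica, 1,875 kg, ¥46,331.25):
Base rate for 62.38 is 5.5%.
Duty = ¥46,331.25 × 5.5% = ¥2,548.22.
Line 2 (66.74, Astia, 2,582 m², ¥139,660.38):
Base rate for 66.74 is 33%.
Duty = ¥139,660.38 × 33% = ¥46,087.93.
Line 3 (58.24, Tyrune, 94 pairs, ¥15,016.50):
Code 58.24 is under a tariff-rate quota (threshold 110 pairs). Quantity 94 pairs is within the quota, so the in-quota rate 7.5% applies to the full value.
Duty = ¥15,016.50 × 7.5% = ¥1,126.24.
Line 4 (50.14, Tyrune, 3,964 liters, ¥868,552.04):
Base rate for 50.14 is ¥5.73/liter.
Origin Tyrune qualifies under the Hesay–Tyrune agreement and 50.14 is covered: preferential rate Free applies instead.
Duty = ¥868,552.04 × 0% = ¥0.00.
Total = ¥2,548.22 + ¥46,087.93 + ¥1,126.24 + ¥0.00 = ¥49,762.39.

¥49,762.39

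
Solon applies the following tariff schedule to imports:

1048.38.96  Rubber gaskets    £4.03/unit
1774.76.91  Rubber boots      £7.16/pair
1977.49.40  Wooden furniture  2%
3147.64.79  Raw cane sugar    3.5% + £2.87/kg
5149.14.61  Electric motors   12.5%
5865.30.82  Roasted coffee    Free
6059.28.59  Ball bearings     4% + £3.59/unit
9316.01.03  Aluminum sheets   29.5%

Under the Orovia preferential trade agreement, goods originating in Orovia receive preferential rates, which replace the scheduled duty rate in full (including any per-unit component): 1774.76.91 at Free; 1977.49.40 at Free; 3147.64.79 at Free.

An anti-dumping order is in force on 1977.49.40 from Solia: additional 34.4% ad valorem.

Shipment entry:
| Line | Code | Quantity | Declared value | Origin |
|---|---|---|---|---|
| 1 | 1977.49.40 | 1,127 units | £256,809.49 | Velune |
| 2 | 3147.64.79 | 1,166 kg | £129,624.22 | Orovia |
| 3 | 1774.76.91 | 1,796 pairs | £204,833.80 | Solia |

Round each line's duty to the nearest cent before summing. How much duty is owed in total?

£17,995.55

Line 1 (1977.49.40, Velune, 1,127 units, £256,809.49):
Base rate for 1977.49.40 is 2%.
1977.49.40 has an FTA preferential rate, but origin Velune is not Orovia; base rate stands.
The additional-duty order on 1977.49.40 targets Solia, not Velune; it does not apply.
Duty = £256,809.49 × 2% = £5,136.19.
Line 2 (3147.64.79, Orovia, 1,166 kg, £129,624.22):
Base rate for 3147.64.79 is 3.5% + £2.87/kg.
Origin Orovia qualifies under the Solon–Orovia agreement and 3147.64.79 is covered: preferential rate Free applies instead.
Duty = £129,624.22 × 0% = £0.00.
Line 3 (1774.76.91, Solia, 1,796 pairs, £204,833.80):
Base rate for 1774.76.91 is £7.16/pair.
1774.76.91 has an FTA preferential rate, but origin Solia is not Orovia; base rate stands.
Duty = 1,796 × £7.16 = £12,859.36.
Total = £5,136.19 + £0.00 + £12,859.36 = £17,995.55.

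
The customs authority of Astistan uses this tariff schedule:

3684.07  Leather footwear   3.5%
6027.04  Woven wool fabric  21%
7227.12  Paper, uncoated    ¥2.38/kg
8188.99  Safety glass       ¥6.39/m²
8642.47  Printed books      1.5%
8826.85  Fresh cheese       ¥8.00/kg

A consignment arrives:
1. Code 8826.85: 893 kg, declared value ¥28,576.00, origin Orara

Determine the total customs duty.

Line 1 (8826.85, Orara, 893 kg, ¥28,576.00):
Base rate for 8826.85 is ¥8.00/kg.
Duty = 893 × ¥8.00 = ¥7,144.00.

¥7,144.00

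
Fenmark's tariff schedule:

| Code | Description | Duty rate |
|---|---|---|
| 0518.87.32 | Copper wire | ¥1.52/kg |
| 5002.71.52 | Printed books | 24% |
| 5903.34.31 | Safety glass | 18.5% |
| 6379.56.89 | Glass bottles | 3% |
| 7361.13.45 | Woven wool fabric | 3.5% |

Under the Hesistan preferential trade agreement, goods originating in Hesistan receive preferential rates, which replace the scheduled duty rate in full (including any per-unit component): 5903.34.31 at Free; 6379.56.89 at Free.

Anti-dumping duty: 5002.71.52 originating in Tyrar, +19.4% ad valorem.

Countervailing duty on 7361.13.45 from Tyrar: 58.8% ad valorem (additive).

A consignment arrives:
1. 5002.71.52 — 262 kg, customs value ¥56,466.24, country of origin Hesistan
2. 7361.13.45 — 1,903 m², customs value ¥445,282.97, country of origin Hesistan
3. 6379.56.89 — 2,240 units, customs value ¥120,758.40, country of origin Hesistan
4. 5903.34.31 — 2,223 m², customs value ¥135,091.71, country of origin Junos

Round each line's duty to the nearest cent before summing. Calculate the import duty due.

¥54,128.77

Line 1 (5002.71.52, Hesistan, 262 kg, ¥56,466.24):
Base rate for 5002.71.52 is 24%.
Origin Hesistan is the FTA partner but 5002.71.52 is not on the preference list; base rate stands.
The additional-duty order on 5002.71.52 targets Tyrar, not Hesistan; it does not apply.
Duty = ¥56,466.24 × 24% = ¥13,551.90.
Line 2 (7361.13.45, Hesistan, 1,903 m², ¥445,282.97):
Base rate for 7361.13.45 is 3.5%.
Origin Hesistan is the FTA partner but 7361.13.45 is not on the preference list; base rate stands.
The additional-duty order on 7361.13.45 targets Tyrar, not Hesistan; it does not apply.
Duty = ¥445,282.97 × 3.5% = ¥15,584.90.
Line 3 (6379.56.89, Hesistan, 2,240 units, ¥120,758.40):
Base rate for 6379.56.89 is 3%.
Origin Hesistan qualifies under the Fenmark–Hesistan agreement and 6379.56.89 is covered: preferential rate Free applies instead.
Duty = ¥120,758.40 × 0% = ¥0.00.
Line 4 (5903.34.31, Junos, 2,223 m², ¥135,091.71):
Base rate for 5903.34.31 is 18.5%.
5903.34.31 has an FTA preferential rate, but origin Junos is not Hesistan; base rate stands.
Duty = ¥135,091.71 × 18.5% = ¥24,991.97.
Total = ¥13,551.90 + ¥15,584.90 + ¥0.00 + ¥24,991.97 = ¥54,128.77.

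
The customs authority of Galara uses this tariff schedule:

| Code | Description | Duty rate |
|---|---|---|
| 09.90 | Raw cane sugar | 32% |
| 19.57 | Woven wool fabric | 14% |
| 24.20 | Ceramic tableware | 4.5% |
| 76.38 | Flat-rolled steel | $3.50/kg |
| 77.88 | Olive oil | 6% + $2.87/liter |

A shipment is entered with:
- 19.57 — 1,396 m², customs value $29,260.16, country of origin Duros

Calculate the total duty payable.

$4,096.42

Line 1 (19.57, Duros, 1,396 m², $29,260.16):
Base rate for 19.57 is 14%.
Duty = $29,260.16 × 14% = $4,096.42.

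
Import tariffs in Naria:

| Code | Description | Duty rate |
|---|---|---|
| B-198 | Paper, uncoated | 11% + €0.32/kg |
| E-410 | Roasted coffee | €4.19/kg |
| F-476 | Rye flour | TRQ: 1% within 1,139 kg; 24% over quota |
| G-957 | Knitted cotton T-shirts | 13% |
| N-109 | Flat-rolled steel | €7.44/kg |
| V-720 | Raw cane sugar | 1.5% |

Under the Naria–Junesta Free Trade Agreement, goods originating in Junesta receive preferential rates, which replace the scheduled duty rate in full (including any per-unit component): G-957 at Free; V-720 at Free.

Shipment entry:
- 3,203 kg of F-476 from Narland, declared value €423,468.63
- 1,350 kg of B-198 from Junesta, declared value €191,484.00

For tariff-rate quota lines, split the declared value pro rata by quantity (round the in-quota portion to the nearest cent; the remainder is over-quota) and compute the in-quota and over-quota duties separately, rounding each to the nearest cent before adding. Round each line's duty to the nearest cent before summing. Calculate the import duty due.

Line 1 (F-476, Narland, 3,203 kg, €423,468.63):
Code F-476 is under a tariff-rate quota (threshold 1,139 kg). In-quota: 1,139 kg at 1%; over-quota: 2,064 kg at 24%.
Pro-rata value split: in-quota = €423,468.63 × 1,139/3,203 = €150,587.19; over-quota = €423,468.63 − €150,587.19 = €272,881.44.
In-quota duty = €150,587.19 × 1% = €1,505.87. Over-quota duty = €272,881.44 × 24% = €65,491.55.
Line duty = €1,505.87 + €65,491.55 = €66,997.42.
Line 2 (B-198, Junesta, 1,350 kg, €191,484.00):
Base rate for B-198 is 11% + €0.32/kg.
Origin Junesta is the FTA partner but B-198 is not on the preference list; base rate stands.
Duty = €191,484.00 × 11% + 1,350 × €0.32 = €21,495.24.
Total = €66,997.42 + €21,495.24 = €88,492.66.

€88,492.66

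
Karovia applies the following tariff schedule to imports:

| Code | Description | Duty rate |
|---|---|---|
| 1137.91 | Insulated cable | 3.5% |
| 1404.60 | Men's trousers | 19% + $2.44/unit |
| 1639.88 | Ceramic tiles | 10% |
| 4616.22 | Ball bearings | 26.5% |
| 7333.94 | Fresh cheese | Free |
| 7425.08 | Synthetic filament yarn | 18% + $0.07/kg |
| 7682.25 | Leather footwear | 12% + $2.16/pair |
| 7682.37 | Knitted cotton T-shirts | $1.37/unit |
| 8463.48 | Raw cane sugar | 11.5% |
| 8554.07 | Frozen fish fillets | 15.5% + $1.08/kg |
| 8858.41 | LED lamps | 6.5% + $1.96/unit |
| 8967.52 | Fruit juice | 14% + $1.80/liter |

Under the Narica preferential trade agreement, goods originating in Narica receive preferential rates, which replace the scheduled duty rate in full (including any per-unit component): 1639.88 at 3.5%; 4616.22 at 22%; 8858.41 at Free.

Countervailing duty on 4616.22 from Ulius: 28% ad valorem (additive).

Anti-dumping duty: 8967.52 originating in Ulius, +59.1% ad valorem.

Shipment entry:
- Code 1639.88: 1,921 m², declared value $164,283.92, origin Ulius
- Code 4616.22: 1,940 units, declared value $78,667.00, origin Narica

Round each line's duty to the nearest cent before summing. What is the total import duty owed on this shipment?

Line 1 (1639.88, Ulius, 1,921 m², $164,283.92):
Base rate for 1639.88 is 10%.
1639.88 has an FTA preferential rate, but origin Ulius is not Narica; base rate stands.
Duty = $164,283.92 × 10% = $16,428.39.
Line 2 (4616.22, Narica, 1,940 units, $78,667.00):
Base rate for 4616.22 is 26.5%.
Origin Narica qualifies under the Karovia–Narica agreement and 4616.22 is covered: preferential rate 22% applies instead.
The additional-duty order on 4616.22 targets Ulius, not Narica; it does not apply.
Duty = $78,667.00 × 22% = $17,306.74.
Total = $16,428.39 + $17,306.74 = $33,735.13.

$33,735.13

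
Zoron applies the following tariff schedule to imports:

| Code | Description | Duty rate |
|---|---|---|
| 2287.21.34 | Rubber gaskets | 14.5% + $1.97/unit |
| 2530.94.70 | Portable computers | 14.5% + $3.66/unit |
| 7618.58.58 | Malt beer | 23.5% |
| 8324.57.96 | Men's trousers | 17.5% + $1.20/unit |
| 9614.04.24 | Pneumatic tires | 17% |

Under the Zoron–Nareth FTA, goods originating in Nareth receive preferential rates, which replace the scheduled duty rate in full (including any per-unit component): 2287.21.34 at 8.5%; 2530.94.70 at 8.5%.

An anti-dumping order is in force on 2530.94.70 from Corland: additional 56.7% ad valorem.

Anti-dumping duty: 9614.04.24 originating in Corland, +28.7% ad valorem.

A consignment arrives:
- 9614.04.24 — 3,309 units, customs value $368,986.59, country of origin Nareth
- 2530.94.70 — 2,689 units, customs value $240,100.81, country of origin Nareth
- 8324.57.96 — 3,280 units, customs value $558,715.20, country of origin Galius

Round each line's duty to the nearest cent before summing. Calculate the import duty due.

Line 1 (9614.04.24, Nareth, 3,309 units, $368,986.59):
Base rate for 9614.04.24 is 17%.
Origin Nareth is the FTA partner but 9614.04.24 is not on the preference list; base rate stands.
The additional-duty order on 9614.04.24 targets Corland, not Nareth; it does not apply.
Duty = $368,986.59 × 17% = $62,727.72.
Line 2 (2530.94.70, Nareth, 2,689 units, $240,100.81):
Base rate for 2530.94.70 is 14.5% + $3.66/unit.
Origin Nareth qualifies under the Zoron–Nareth agreement and 2530.94.70 is covered: preferential rate 8.5% applies instead.
The additional-duty order on 2530.94.70 targets Corland, not Nareth; it does not apply.
Duty = $240,100.81 × 8.5% = $20,408.57.
Line 3 (8324.57.96, Galius, 3,280 units, $558,715.20):
Base rate for 8324.57.96 is 17.5% + $1.20/unit.
Duty = $558,715.20 × 17.5% + 3,280 × $1.20 = $101,711.16.
Total = $62,727.72 + $20,408.57 + $101,711.16 = $184,847.45.

$184,847.45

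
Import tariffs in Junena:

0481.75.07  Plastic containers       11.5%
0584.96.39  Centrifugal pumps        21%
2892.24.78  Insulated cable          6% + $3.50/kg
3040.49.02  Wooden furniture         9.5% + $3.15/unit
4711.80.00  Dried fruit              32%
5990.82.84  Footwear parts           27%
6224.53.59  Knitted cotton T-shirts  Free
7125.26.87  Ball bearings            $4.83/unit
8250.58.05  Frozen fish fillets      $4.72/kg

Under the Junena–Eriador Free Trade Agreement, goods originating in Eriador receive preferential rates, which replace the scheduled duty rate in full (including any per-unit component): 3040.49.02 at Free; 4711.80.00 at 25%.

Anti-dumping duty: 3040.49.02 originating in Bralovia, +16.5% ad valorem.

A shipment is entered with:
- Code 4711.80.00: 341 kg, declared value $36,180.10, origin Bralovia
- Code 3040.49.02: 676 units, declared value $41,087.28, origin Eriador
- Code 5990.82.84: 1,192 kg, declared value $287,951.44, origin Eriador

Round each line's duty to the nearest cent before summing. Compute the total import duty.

$89,324.52

Line 1 (4711.80.00, Bralovia, 341 kg, $36,180.10):
Base rate for 4711.80.00 is 32%.
4711.80.00 has an FTA preferential rate, but origin Bralovia is not Eriador; base rate stands.
Duty = $36,180.10 × 32% = $11,577.63.
Line 2 (3040.49.02, Eriador, 676 units, $41,087.28):
Base rate for 3040.49.02 is 9.5% + $3.15/unit.
Origin Eriador qualifies under the Junena–Eriador agreement and 3040.49.02 is covered: preferential rate Free applies instead.
The additional-duty order on 3040.49.02 targets Bralovia, not Eriador; it does not apply.
Duty = $41,087.28 × 0% = $0.00.
Line 3 (5990.82.84, Eriador, 1,192 kg, $287,951.44):
Base rate for 5990.82.84 is 27%.
Origin Eriador is the FTA partner but 5990.82.84 is not on the preference list; base rate stands.
Duty = $287,951.44 × 27% = $77,746.89.
Total = $11,577.63 + $0.00 + $77,746.89 = $89,324.52.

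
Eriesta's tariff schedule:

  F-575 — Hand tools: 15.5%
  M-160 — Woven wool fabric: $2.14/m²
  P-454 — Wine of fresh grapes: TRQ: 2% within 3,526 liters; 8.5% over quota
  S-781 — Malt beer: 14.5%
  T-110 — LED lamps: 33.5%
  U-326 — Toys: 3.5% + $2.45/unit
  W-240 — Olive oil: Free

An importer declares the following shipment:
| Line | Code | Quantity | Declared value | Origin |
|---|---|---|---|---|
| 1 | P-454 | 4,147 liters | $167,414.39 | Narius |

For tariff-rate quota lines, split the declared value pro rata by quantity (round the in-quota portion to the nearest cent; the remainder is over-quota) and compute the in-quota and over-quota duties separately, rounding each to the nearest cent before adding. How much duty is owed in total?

Line 1 (P-454, Narius, 4,147 liters, $167,414.39):
Code P-454 is under a tariff-rate quota (threshold 3,526 liters). In-quota: 3,526 liters at 2%; over-quota: 621 liters at 8.5%.
Pro-rata value split: in-quota = $167,414.39 × 3,526/4,147 = $142,344.62; over-quota = $167,414.39 − $142,344.62 = $25,069.77.
In-quota duty = $142,344.62 × 2% = $2,846.89. Over-quota duty = $25,069.77 × 8.5% = $2,130.93.
Line duty = $2,846.89 + $2,130.93 = $4,977.82.

$4,977.82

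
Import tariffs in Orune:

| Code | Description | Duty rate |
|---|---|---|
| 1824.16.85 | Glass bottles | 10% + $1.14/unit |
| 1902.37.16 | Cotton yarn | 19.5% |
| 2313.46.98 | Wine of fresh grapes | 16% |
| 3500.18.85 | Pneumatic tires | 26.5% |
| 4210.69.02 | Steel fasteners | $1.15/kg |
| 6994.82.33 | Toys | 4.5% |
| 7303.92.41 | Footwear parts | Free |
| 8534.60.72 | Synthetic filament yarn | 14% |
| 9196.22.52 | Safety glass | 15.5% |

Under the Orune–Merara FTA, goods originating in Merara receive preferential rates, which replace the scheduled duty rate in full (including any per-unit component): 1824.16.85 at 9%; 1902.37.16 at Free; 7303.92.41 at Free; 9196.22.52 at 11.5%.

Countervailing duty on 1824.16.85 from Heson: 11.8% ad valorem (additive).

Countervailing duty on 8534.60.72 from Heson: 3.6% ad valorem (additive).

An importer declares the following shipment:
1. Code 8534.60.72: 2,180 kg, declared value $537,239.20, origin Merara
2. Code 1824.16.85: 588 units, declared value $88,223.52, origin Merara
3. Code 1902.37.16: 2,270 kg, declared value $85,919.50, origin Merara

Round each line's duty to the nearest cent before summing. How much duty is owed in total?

Line 1 (8534.60.72, Merara, 2,180 kg, $537,239.20):
Base rate for 8534.60.72 is 14%.
Origin Merara is the FTA partner but 8534.60.72 is not on the preference list; base rate stands.
The additional-duty order on 8534.60.72 targets Heson, not Merara; it does not apply.
Duty = $537,239.20 × 14% = $75,213.49.
Line 2 (1824.16.85, Merara, 588 units, $88,223.52):
Base rate for 1824.16.85 is 10% + $1.14/unit.
Origin Merara qualifies under the Orune–Merara agreement and 1824.16.85 is covered: preferential rate 9% applies instead.
The additional-duty order on 1824.16.85 targets Heson, not Merara; it does not apply.
Duty = $88,223.52 × 9% = $7,940.12.
Line 3 (1902.37.16, Merara, 2,270 kg, $85,919.50):
Base rate for 1902.37.16 is 19.5%.
Origin Merara qualifies under the Orune–Merara agreement and 1902.37.16 is covered: preferential rate Free applies instead.
Duty = $85,919.50 × 0% = $0.00.
Total = $75,213.49 + $7,940.12 + $0.00 = $83,153.61.

$83,153.61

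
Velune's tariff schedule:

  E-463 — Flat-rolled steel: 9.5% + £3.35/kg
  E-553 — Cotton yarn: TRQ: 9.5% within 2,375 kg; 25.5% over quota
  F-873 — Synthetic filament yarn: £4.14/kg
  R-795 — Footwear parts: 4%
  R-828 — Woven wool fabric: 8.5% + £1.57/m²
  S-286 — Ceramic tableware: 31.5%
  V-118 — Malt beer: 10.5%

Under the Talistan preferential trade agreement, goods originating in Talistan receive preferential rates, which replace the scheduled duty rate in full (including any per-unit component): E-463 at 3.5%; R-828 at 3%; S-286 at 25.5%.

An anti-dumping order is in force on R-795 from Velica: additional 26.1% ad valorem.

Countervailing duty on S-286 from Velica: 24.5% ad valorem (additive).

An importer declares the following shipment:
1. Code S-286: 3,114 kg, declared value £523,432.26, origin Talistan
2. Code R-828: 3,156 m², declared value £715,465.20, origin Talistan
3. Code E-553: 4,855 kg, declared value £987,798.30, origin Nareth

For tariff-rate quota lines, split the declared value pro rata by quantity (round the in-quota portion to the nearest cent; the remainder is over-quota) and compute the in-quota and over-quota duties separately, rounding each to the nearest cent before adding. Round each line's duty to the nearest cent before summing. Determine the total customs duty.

Line 1 (S-286, Talistan, 3,114 kg, £523,432.26):
Base rate for S-286 is 31.5%.
Origin Talistan qualifies under the Velune–Talistan agreement and S-286 is covered: preferential rate 25.5% applies instead.
The additional-duty order on S-286 targets Velica, not Talistan; it does not apply.
Duty = £523,432.26 × 25.5% = £133,475.23.
Line 2 (R-828, Talistan, 3,156 m², £715,465.20):
Base rate for R-828 is 8.5% + £1.57/m².
Origin Talistan qualifies under the Velune–Talistan agreement and R-828 is covered: preferential rate 3% applies instead.
Duty = £715,465.20 × 3% = £21,463.96.
Line 3 (E-553, Nareth, 4,855 kg, £987,798.30):
Code E-553 is under a tariff-rate quota (threshold 2,375 kg). In-quota: 2,375 kg at 9.5%; over-quota: 2,480 kg at 25.5%.
Pro-rata value split: in-quota = £987,798.30 × 2,375/4,855 = £483,217.50; over-quota = £987,798.30 − £483,217.50 = £504,580.80.
In-quota duty = £483,217.50 × 9.5% = £45,905.66. Over-quota duty = £504,580.80 × 25.5% = £128,668.10.
Line duty = £45,905.66 + £128,668.10 = £174,573.76.
Total = £133,475.23 + £21,463.96 + £174,573.76 = £329,512.95.

£329,512.95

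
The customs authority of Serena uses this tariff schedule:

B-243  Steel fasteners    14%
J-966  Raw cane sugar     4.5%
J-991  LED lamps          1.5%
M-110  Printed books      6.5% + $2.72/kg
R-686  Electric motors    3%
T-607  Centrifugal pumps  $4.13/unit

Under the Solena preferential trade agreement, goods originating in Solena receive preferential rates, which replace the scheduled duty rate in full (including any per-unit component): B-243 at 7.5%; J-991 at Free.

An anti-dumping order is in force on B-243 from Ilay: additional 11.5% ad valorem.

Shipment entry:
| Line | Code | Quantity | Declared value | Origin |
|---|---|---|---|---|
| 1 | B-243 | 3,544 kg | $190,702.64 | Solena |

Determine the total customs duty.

$14,302.70

Line 1 (B-243, Solena, 3,544 kg, $190,702.64):
Base rate for B-243 is 14%.
Origin Solena qualifies under the Serena–Solena agreement and B-243 is covered: preferential rate 7.5% applies instead.
The additional-duty order on B-243 targets Ilay, not Solena; it does not apply.
Duty = $190,702.64 × 7.5% = $14,302.70.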